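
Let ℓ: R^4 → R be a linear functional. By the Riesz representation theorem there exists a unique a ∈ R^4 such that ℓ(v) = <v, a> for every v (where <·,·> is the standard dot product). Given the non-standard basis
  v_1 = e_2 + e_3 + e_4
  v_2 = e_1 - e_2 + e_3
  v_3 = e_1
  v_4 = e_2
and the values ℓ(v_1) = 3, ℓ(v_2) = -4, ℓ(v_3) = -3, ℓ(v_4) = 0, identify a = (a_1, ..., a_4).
a = (-3, 0, -1, 4)

Write a = (a_1, ..., a_4) in the standard basis. For each basis vector v_i, ℓ(v_i) = <v_i, a> is a linear equation in the a_j's. Collect the n equations into a matrix system V a = ℓ, where row i of V is v_i (expressed in the standard basis). Since V is invertible (lower-triangular with 1s on the diagonal, up to permutation), solve by back-substitution:
  V =
[[0, 1, 1, 1],
 [1, -1, 1, 0],
 [1, 0, 0, 0],
 [0, 1, 0, 0]]
  V a = (3, -4, -3, 0)
Solving gives a = (-3, 0, -1, 4).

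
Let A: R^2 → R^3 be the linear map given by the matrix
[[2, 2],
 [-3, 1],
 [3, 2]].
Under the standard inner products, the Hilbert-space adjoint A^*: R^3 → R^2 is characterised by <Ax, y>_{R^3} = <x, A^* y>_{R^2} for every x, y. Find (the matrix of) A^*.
A^* = A^T =
[[2, -3, 3],
 [2, 1, 2]]

For real matrices with standard dot products, the defining identity <Ax, y> = <x, A^* y> gives (Ax)^T y = x^T (A^*) y, i.e. x^T A^T y = x^T (A^*) y. Since this holds for all x, y, we must have A^* = A^T. Therefore
A^* =
[[2, -3, 3],
 [2, 1, 2]].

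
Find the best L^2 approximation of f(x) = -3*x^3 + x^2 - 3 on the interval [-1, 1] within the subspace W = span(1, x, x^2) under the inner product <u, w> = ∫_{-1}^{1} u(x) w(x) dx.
g(x) = x^2 - 9*x/5 - 3

The best approximation g ∈ W is the orthogonal projection of f onto W. Writing g = a_0 + a_1 x + a_2 x^2, the coefficients solve the normal equations G · a = b where
  G_{ij} = <φ_i, φ_j> and b_i = <f, φ_i>, with φ_0 = 1, φ_1 = x, φ_2 = x^2.
G =
  [2, 0, 2/3]
  [0, 2/3, 0]
  [2/3, 0, 2/5],
b = (-16/3, -6/5, -8/5).
Solving gives a_0 = -3, a_1 = -9/5, a_2 = 1, so
  g(x) = x^2 - 9*x/5 - 3.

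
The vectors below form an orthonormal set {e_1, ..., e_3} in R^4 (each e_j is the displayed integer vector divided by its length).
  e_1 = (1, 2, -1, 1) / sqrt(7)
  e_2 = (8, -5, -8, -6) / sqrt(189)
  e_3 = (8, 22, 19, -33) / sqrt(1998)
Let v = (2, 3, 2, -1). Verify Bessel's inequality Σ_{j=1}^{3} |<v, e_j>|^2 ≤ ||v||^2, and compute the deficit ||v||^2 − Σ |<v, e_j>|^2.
Σ |<v, e_j>|^2 = 1163/74; ||v||^2 = 18; deficit = 169/74

Write each e_j = u_j / sqrt(<u_j, u_j>) where u_j is the displayed integer vector. Then <v, e_j> = <v, u_j> / sqrt(<u_j, u_j>), so |<v, e_j>|^2 = <v, u_j>^2 / <u_j, u_j>.
Coefficients: <v, e_1> = 5/sqrt(7), <v, e_2> = -9/sqrt(189), <v, e_3> = 153/sqrt(1998).
Square and sum: Σ |<v, e_j>|^2 = 1163/74.
Compute ||v||^2 = v·v = 18.
Deficit = 18 − 1163/74 = 169/74 ≥ 0, confirming Bessel's inequality. (The deficit equals ||v − Σ <v,e_j> e_j||^2, the squared distance from v to span{e_j}.)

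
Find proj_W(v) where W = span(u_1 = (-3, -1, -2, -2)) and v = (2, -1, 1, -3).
proj_W(v) = (1/6, 1/18, 1/9, 1/9)

Set up U = [u_1 | ... | u_1] ∈ R^(4×1). The projector onto W = col(U) is P = U (U^T U)^(-1) U^T.
Compute U^T U =
  [18],
and U^T v = (-1).
Solve U^T U · c = U^T v for the coefficients: c = (-1/18). The projection is proj_W(v) = U c.
Check: (v - proj_W(v)) · u_1 = 0  (should be 0).
Result: proj_W(v) = (1/6, 1/18, 1/9, 1/9).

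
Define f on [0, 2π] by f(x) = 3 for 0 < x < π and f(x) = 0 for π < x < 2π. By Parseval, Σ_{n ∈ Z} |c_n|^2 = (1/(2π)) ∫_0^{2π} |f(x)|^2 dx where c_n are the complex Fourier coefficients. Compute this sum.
Σ |c_n|^2 = 9/2

Parseval equates the L^2 energy of f (normalised by 1/(2π)) with the ℓ^2 sum of its Fourier coefficients: (1/(2π)) ∫_0^{2π} |f|^2 = Σ |c_n|^2.
Compute the left side: (1/(2π)) [∫_0^π 3^2 dx + ∫_π^{2π} 0^2 dx] = (1/(2π)) · (9π + 0π) = (9 + 0)/2 = 9/2.
So Σ_{n ∈ Z} |c_n|^2 = 9/2.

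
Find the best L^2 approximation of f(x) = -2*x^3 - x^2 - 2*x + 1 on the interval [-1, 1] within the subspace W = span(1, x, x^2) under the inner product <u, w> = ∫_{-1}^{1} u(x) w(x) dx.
g(x) = -x^2 - 16*x/5 + 1

The best approximation g ∈ W is the orthogonal projection of f onto W. Writing g = a_0 + a_1 x + a_2 x^2, the coefficients solve the normal equations G · a = b where
  G_{ij} = <φ_i, φ_j> and b_i = <f, φ_i>, with φ_0 = 1, φ_1 = x, φ_2 = x^2.
G =
  [2, 0, 2/3]
  [0, 2/3, 0]
  [2/3, 0, 2/5],
b = (4/3, -32/15, 4/15).
Solving gives a_0 = 1, a_1 = -16/5, a_2 = -1, so
  g(x) = -x^2 - 16*x/5 + 1.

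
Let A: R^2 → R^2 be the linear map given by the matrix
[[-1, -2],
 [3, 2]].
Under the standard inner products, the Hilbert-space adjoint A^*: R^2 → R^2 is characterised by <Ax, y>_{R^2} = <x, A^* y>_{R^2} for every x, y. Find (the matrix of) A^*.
A^* = A^T =
[[-1, 3],
 [-2, 2]]

For real matrices with standard dot products, the defining identity <Ax, y> = <x, A^* y> gives (Ax)^T y = x^T (A^*) y, i.e. x^T A^T y = x^T (A^*) y. Since this holds for all x, y, we must have A^* = A^T. Therefore
A^* =
[[-1, 3],
 [-2, 2]].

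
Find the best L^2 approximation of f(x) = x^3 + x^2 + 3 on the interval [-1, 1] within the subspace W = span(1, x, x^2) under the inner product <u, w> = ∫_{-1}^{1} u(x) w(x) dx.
g(x) = x^2 + 3*x/5 + 3

The best approximation g ∈ W is the orthogonal projection of f onto W. Writing g = a_0 + a_1 x + a_2 x^2, the coefficients solve the normal equations G · a = b where
  G_{ij} = <φ_i, φ_j> and b_i = <f, φ_i>, with φ_0 = 1, φ_1 = x, φ_2 = x^2.
G =
  [2, 0, 2/3]
  [0, 2/3, 0]
  [2/3, 0, 2/5],
b = (20/3, 2/5, 12/5).
Solving gives a_0 = 3, a_1 = 3/5, a_2 = 1, so
  g(x) = x^2 + 3*x/5 + 3.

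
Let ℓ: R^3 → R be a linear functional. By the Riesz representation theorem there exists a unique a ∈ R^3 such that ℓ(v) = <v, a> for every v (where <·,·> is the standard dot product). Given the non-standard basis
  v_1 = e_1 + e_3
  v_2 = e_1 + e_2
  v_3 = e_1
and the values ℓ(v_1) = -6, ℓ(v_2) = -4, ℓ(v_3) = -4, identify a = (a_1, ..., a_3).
a = (-4, 0, -2)

Write a = (a_1, ..., a_3) in the standard basis. For each basis vector v_i, ℓ(v_i) = <v_i, a> is a linear equation in the a_j's. Collect the n equations into a matrix system V a = ℓ, where row i of V is v_i (expressed in the standard basis). Since V is invertible (lower-triangular with 1s on the diagonal, up to permutation), solve by back-substitution:
  V =
[[1, 0, 1],
 [1, 1, 0],
 [1, 0, 0]]
  V a = (-6, -4, -4)
Solving gives a = (-4, 0, -2).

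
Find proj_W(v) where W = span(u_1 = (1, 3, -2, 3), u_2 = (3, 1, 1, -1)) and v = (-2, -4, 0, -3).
proj_W(v) = (-683/275, -189/55, 16/11, -669/275)

Set up U = [u_1 | ... | u_2] ∈ R^(4×2). The projector onto W = col(U) is P = U (U^T U)^(-1) U^T.
Compute U^T U =
  [23, 1]
  [1, 12],
and U^T v = (-23, -7).
Solve U^T U · c = U^T v for the coefficients: c = (-269/275, -138/275). The projection is proj_W(v) = U c.
Check: (v - proj_W(v)) · u_1 = 0  (should be 0).
Check: (v - proj_W(v)) · u_2 = 0  (should be 0).
Result: proj_W(v) = (-683/275, -189/55, 16/11, -669/275).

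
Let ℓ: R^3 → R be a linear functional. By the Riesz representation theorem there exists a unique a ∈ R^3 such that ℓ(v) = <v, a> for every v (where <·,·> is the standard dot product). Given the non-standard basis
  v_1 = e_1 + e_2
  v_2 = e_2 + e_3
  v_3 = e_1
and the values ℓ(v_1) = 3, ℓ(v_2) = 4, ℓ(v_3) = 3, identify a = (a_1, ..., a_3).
a = (3, 0, 4)

Write a = (a_1, ..., a_3) in the standard basis. For each basis vector v_i, ℓ(v_i) = <v_i, a> is a linear equation in the a_j's. Collect the n equations into a matrix system V a = ℓ, where row i of V is v_i (expressed in the standard basis). Since V is invertible (lower-triangular with 1s on the diagonal, up to permutation), solve by back-substitution:
  V =
[[1, 1, 0],
 [0, 1, 1],
 [1, 0, 0]]
  V a = (3, 4, 3)
Solving gives a = (3, 0, 4).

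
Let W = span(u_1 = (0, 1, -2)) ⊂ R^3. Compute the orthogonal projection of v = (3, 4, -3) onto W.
proj_W(v) = (0, 2, -4)

Set up U = [u_1 | ... | u_1] ∈ R^(3×1). The projector onto W = col(U) is P = U (U^T U)^(-1) U^T.
Compute U^T U =
  [5],
and U^T v = (10).
Solve U^T U · c = U^T v for the coefficients: c = (2). The projection is proj_W(v) = U c.
Check: (v - proj_W(v)) · u_1 = 0  (should be 0).
Result: proj_W(v) = (0, 2, -4).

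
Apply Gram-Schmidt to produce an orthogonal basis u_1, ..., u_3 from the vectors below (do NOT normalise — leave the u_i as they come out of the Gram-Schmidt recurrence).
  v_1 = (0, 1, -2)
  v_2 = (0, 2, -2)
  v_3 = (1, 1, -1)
Orthogonal basis:
  u_1 = (0, 1, -2)
  u_2 = (0, 4/5, 2/5)
  u_3 = (1, 0, 0)

Apply the Gram-Schmidt recurrence
  u_1 = v_1
  u_i = v_i − Σ_{j<i} ((v_i · u_j) / (u_j · u_j)) · u_j.

Step by step this gives:
  u_1 = (0, 1, -2)
  u_2 = (0, 4/5, 2/5)
  u_3 = (1, 0, 0)

Orthogonality check:
  u_2 · u_1 = 0 (should be 0)
  u_3 · u_1 = 0 (should be 0)
  u_3 · u_2 = 0 (should be 0)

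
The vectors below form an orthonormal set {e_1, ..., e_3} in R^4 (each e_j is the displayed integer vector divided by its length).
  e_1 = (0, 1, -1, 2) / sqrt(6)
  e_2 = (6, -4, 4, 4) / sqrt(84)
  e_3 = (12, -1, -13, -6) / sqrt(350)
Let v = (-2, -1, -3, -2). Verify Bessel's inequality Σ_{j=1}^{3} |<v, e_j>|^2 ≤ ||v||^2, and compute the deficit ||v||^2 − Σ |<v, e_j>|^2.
Σ |<v, e_j>|^2 = 306/25; ||v||^2 = 18; deficit = 144/25

Write each e_j = u_j / sqrt(<u_j, u_j>) where u_j is the displayed integer vector. Then <v, e_j> = <v, u_j> / sqrt(<u_j, u_j>), so |<v, e_j>|^2 = <v, u_j>^2 / <u_j, u_j>.
Coefficients: <v, e_1> = -2/sqrt(6), <v, e_2> = -28/sqrt(84), <v, e_3> = 28/sqrt(350).
Square and sum: Σ |<v, e_j>|^2 = 306/25.
Compute ||v||^2 = v·v = 18.
Deficit = 18 − 306/25 = 144/25 ≥ 0, confirming Bessel's inequality. (The deficit equals ||v − Σ <v,e_j> e_j||^2, the squared distance from v to span{e_j}.)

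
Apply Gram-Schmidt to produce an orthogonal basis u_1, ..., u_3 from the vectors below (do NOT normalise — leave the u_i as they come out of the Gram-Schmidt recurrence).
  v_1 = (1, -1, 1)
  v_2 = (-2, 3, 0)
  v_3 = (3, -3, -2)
Orthogonal basis:
  u_1 = (1, -1, 1)
  u_2 = (-1/3, 4/3, 5/3)
  u_3 = (15/14, 5/7, -5/14)

Apply the Gram-Schmidt recurrence
  u_1 = v_1
  u_i = v_i − Σ_{j<i} ((v_i · u_j) / (u_j · u_j)) · u_j.

Step by step this gives:
  u_1 = (1, -1, 1)
  u_2 = (-1/3, 4/3, 5/3)
  u_3 = (15/14, 5/7, -5/14)

Orthogonality check:
  u_2 · u_1 = 0 (should be 0)
  u_3 · u_1 = 0 (should be 0)
  u_3 · u_2 = 0 (should be 0)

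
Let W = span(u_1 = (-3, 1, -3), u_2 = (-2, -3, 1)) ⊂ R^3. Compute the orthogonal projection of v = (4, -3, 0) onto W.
proj_W(v) = (296/133, -267/266, 649/266)

Set up U = [u_1 | ... | u_2] ∈ R^(3×2). The projector onto W = col(U) is P = U (U^T U)^(-1) U^T.
Compute U^T U =
  [19, 0]
  [0, 14],
and U^T v = (-15, 1).
Solve U^T U · c = U^T v for the coefficients: c = (-15/19, 1/14). The projection is proj_W(v) = U c.
Check: (v - proj_W(v)) · u_1 = 0  (should be 0).
Check: (v - proj_W(v)) · u_2 = 0  (should be 0).
Result: proj_W(v) = (296/133, -267/266, 649/266).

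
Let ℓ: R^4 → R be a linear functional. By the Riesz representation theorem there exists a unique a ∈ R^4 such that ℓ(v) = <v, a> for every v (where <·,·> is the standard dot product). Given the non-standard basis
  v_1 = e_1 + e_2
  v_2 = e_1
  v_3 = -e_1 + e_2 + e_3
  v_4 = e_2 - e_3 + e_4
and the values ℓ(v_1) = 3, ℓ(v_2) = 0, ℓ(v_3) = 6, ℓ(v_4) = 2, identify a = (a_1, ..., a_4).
a = (0, 3, 3, 2)

Write a = (a_1, ..., a_4) in the standard basis. For each basis vector v_i, ℓ(v_i) = <v_i, a> is a linear equation in the a_j's. Collect the n equations into a matrix system V a = ℓ, where row i of V is v_i (expressed in the standard basis). Since V is invertible (lower-triangular with 1s on the diagonal, up to permutation), solve by back-substitution:
  V =
[[1, 1, 0, 0],
 [1, 0, 0, 0],
 [-1, 1, 1, 0],
 [0, 1, -1, 1]]
  V a = (3, 0, 6, 2)
Solving gives a = (0, 3, 3, 2).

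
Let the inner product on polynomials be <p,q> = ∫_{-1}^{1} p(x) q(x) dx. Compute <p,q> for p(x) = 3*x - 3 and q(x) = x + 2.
<p,q> = -10

Expand the product: p(x)·q(x) = 3*x^2 + 3*x - 6.
∫_{-1}^{1} of each monomial x^k gives [2/(k+1) if k even, 0 if k odd]. Integrating term-by-term (or equivalently evaluating the antiderivative F(x) = x^3 + 3*x^2/2 - 6*x at the endpoints):
  F(1) − F(−1) = -7/2 − (13/2) = -10.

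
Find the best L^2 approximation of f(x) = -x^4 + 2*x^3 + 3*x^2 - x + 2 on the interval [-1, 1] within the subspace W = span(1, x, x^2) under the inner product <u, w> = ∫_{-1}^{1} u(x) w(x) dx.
g(x) = 15*x^2/7 + x/5 + 73/35

The best approximation g ∈ W is the orthogonal projection of f onto W. Writing g = a_0 + a_1 x + a_2 x^2, the coefficients solve the normal equations G · a = b where
  G_{ij} = <φ_i, φ_j> and b_i = <f, φ_i>, with φ_0 = 1, φ_1 = x, φ_2 = x^2.
G =
  [2, 0, 2/3]
  [0, 2/3, 0]
  [2/3, 0, 2/5],
b = (28/5, 2/15, 236/105).
Solving gives a_0 = 73/35, a_1 = 1/5, a_2 = 15/7, so
  g(x) = 15*x^2/7 + x/5 + 73/35.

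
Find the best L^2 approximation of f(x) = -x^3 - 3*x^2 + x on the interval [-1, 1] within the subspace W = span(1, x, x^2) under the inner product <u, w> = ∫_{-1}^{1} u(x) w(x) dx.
g(x) = -3*x^2 + 2*x/5

The best approximation g ∈ W is the orthogonal projection of f onto W. Writing g = a_0 + a_1 x + a_2 x^2, the coefficients solve the normal equations G · a = b where
  G_{ij} = <φ_i, φ_j> and b_i = <f, φ_i>, with φ_0 = 1, φ_1 = x, φ_2 = x^2.
G =
  [2, 0, 2/3]
  [0, 2/3, 0]
  [2/3, 0, 2/5],
b = (-2, 4/15, -6/5).
Solving gives a_0 = 0, a_1 = 2/5, a_2 = -3, so
  g(x) = -3*x^2 + 2*x/5.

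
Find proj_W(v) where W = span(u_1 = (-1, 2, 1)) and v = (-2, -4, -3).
proj_W(v) = (3/2, -3, -3/2)

Set up U = [u_1 | ... | u_1] ∈ R^(3×1). The projector onto W = col(U) is P = U (U^T U)^(-1) U^T.
Compute U^T U =
  [6],
and U^T v = (-9).
Solve U^T U · c = U^T v for the coefficients: c = (-3/2). The projection is proj_W(v) = U c.
Check: (v - proj_W(v)) · u_1 = 0  (should be 0).
Result: proj_W(v) = (3/2, -3, -3/2).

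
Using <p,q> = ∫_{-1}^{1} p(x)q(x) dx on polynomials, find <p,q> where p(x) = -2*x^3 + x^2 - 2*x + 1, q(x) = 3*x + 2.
<p,q> = -16/15

Expand the product: p(x)·q(x) = -6*x^4 - x^3 - 4*x^2 - x + 2.
∫_{-1}^{1} of each monomial x^k gives [2/(k+1) if k even, 0 if k odd]. Integrating term-by-term (or equivalently evaluating the antiderivative F(x) = -6*x^5/5 - x^4/4 - 4*x^3/3 - x^2/2 + 2*x at the endpoints):
  F(1) − F(−1) = -77/60 − (-13/60) = -16/15.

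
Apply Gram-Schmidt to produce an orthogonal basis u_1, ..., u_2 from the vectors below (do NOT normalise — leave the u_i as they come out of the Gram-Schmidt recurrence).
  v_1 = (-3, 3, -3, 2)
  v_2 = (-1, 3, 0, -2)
Orthogonal basis:
  u_1 = (-3, 3, -3, 2)
  u_2 = (-7/31, 69/31, 24/31, -78/31)

Apply the Gram-Schmidt recurrence
  u_1 = v_1
  u_i = v_i − Σ_{j<i} ((v_i · u_j) / (u_j · u_j)) · u_j.

Step by step this gives:
  u_1 = (-3, 3, -3, 2)
  u_2 = (-7/31, 69/31, 24/31, -78/31)

Orthogonality check:
  u_2 · u_1 = 0 (should be 0)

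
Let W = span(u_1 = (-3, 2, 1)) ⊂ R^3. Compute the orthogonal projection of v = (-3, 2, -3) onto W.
proj_W(v) = (-15/7, 10/7, 5/7)

Set up U = [u_1 | ... | u_1] ∈ R^(3×1). The projector onto W = col(U) is P = U (U^T U)^(-1) U^T.
Compute U^T U =
  [14],
and U^T v = (10).
Solve U^T U · c = U^T v for the coefficients: c = (5/7). The projection is proj_W(v) = U c.
Check: (v - proj_W(v)) · u_1 = 0  (should be 0).
Result: proj_W(v) = (-15/7, 10/7, 5/7).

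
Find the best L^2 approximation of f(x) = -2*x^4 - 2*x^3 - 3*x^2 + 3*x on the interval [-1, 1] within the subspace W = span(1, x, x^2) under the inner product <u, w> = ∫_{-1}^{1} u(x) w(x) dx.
g(x) = -33*x^2/7 + 9*x/5 + 6/35

The best approximation g ∈ W is the orthogonal projection of f onto W. Writing g = a_0 + a_1 x + a_2 x^2, the coefficients solve the normal equations G · a = b where
  G_{ij} = <φ_i, φ_j> and b_i = <f, φ_i>, with φ_0 = 1, φ_1 = x, φ_2 = x^2.
G =
  [2, 0, 2/3]
  [0, 2/3, 0]
  [2/3, 0, 2/5],
b = (-14/5, 6/5, -62/35).
Solving gives a_0 = 6/35, a_1 = 9/5, a_2 = -33/7, so
  g(x) = -33*x^2/7 + 9*x/5 + 6/35.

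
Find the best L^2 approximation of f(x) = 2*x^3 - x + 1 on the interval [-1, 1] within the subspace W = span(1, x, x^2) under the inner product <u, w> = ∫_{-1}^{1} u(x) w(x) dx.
g(x) = x/5 + 1

The best approximation g ∈ W is the orthogonal projection of f onto W. Writing g = a_0 + a_1 x + a_2 x^2, the coefficients solve the normal equations G · a = b where
  G_{ij} = <φ_i, φ_j> and b_i = <f, φ_i>, with φ_0 = 1, φ_1 = x, φ_2 = x^2.
G =
  [2, 0, 2/3]
  [0, 2/3, 0]
  [2/3, 0, 2/5],
b = (2, 2/15, 2/3).
Solving gives a_0 = 1, a_1 = 1/5, a_2 = 0, so
  g(x) = x/5 + 1.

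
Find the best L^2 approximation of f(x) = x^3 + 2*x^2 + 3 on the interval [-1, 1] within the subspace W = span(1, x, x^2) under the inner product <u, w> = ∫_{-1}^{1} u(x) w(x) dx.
g(x) = 2*x^2 + 3*x/5 + 3

The best approximation g ∈ W is the orthogonal projection of f onto W. Writing g = a_0 + a_1 x + a_2 x^2, the coefficients solve the normal equations G · a = b where
  G_{ij} = <φ_i, φ_j> and b_i = <f, φ_i>, with φ_0 = 1, φ_1 = x, φ_2 = x^2.
G =
  [2, 0, 2/3]
  [0, 2/3, 0]
  [2/3, 0, 2/5],
b = (22/3, 2/5, 14/5).
Solving gives a_0 = 3, a_1 = 3/5, a_2 = 2, so
  g(x) = 2*x^2 + 3*x/5 + 3.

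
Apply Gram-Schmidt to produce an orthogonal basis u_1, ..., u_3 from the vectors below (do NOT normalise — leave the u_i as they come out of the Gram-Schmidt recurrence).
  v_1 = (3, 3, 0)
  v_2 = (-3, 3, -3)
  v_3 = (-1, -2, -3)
Orthogonal basis:
  u_1 = (3, 3, 0)
  u_2 = (-3, 3, -3)
  u_3 = (7/6, -7/6, -7/3)

Apply the Gram-Schmidt recurrence
  u_1 = v_1
  u_i = v_i − Σ_{j<i} ((v_i · u_j) / (u_j · u_j)) · u_j.

Step by step this gives:
  u_1 = (3, 3, 0)
  u_2 = (-3, 3, -3)
  u_3 = (7/6, -7/6, -7/3)

Orthogonality check:
  u_2 · u_1 = 0 (should be 0)
  u_3 · u_1 = 0 (should be 0)
  u_3 · u_2 = 0 (should be 0)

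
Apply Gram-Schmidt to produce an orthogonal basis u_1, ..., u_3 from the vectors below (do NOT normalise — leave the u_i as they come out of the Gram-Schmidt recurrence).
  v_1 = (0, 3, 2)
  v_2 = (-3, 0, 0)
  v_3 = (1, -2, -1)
Orthogonal basis:
  u_1 = (0, 3, 2)
  u_2 = (-3, 0, 0)
  u_3 = (0, -2/13, 3/13)

Apply the Gram-Schmidt recurrence
  u_1 = v_1
  u_i = v_i − Σ_{j<i} ((v_i · u_j) / (u_j · u_j)) · u_j.

Step by step this gives:
  u_1 = (0, 3, 2)
  u_2 = (-3, 0, 0)
  u_3 = (0, -2/13, 3/13)

Orthogonality check:
  u_2 · u_1 = 0 (should be 0)
  u_3 · u_1 = 0 (should be 0)
  u_3 · u_2 = 0 (should be 0)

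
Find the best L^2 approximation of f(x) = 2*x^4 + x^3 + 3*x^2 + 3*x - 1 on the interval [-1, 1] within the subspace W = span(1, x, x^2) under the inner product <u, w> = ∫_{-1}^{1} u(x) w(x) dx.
g(x) = 33*x^2/7 + 18*x/5 - 41/35

The best approximation g ∈ W is the orthogonal projection of f onto W. Writing g = a_0 + a_1 x + a_2 x^2, the coefficients solve the normal equations G · a = b where
  G_{ij} = <φ_i, φ_j> and b_i = <f, φ_i>, with φ_0 = 1, φ_1 = x, φ_2 = x^2.
G =
  [2, 0, 2/3]
  [0, 2/3, 0]
  [2/3, 0, 2/5],
b = (4/5, 12/5, 116/105).
Solving gives a_0 = -41/35, a_1 = 18/5, a_2 = 33/7, so
  g(x) = 33*x^2/7 + 18*x/5 - 41/35.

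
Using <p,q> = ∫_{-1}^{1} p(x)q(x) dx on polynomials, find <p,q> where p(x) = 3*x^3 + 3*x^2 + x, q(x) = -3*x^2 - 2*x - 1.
<p,q> = -28/3

Expand the product: p(x)·q(x) = -9*x^5 - 15*x^4 - 12*x^3 - 5*x^2 - x.
∫_{-1}^{1} of each monomial x^k gives [2/(k+1) if k even, 0 if k odd]. Integrating term-by-term (or equivalently evaluating the antiderivative F(x) = -3*x^6/2 - 3*x^5 - 3*x^4 - 5*x^3/3 - x^2/2 at the endpoints):
  F(1) − F(−1) = -29/3 − (-1/3) = -28/3.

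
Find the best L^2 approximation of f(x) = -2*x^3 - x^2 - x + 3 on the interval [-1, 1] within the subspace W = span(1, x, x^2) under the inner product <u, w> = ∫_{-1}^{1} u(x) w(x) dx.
g(x) = -x^2 - 11*x/5 + 3

The best approximation g ∈ W is the orthogonal projection of f onto W. Writing g = a_0 + a_1 x + a_2 x^2, the coefficients solve the normal equations G · a = b where
  G_{ij} = <φ_i, φ_j> and b_i = <f, φ_i>, with φ_0 = 1, φ_1 = x, φ_2 = x^2.
G =
  [2, 0, 2/3]
  [0, 2/3, 0]
  [2/3, 0, 2/5],
b = (16/3, -22/15, 8/5).
Solving gives a_0 = 3, a_1 = -11/5, a_2 = -1, so
  g(x) = -x^2 - 11*x/5 + 3.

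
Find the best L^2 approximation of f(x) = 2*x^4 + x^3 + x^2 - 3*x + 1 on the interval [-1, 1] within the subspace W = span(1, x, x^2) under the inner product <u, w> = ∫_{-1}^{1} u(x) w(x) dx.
g(x) = 19*x^2/7 - 12*x/5 + 29/35

The best approximation g ∈ W is the orthogonal projection of f onto W. Writing g = a_0 + a_1 x + a_2 x^2, the coefficients solve the normal equations G · a = b where
  G_{ij} = <φ_i, φ_j> and b_i = <f, φ_i>, with φ_0 = 1, φ_1 = x, φ_2 = x^2.
G =
  [2, 0, 2/3]
  [0, 2/3, 0]
  [2/3, 0, 2/5],
b = (52/15, -8/5, 172/105).
Solving gives a_0 = 29/35, a_1 = -12/5, a_2 = 19/7, so
  g(x) = 19*x^2/7 - 12*x/5 + 29/35.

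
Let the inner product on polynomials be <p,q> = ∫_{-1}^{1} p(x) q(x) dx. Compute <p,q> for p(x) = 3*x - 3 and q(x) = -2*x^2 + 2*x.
<p,q> = 8

Expand the product: p(x)·q(x) = -6*x^3 + 12*x^2 - 6*x.
∫_{-1}^{1} of each monomial x^k gives [2/(k+1) if k even, 0 if k odd]. Integrating term-by-term (or equivalently evaluating the antiderivative F(x) = -3*x^4/2 + 4*x^3 - 3*x^2 at the endpoints):
  F(1) − F(−1) = -1/2 − (-17/2) = 8.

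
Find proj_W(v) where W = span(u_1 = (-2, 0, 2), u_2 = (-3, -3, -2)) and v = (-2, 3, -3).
proj_W(v) = (4/43, -21/43, -39/43)

Set up U = [u_1 | ... | u_2] ∈ R^(3×2). The projector onto W = col(U) is P = U (U^T U)^(-1) U^T.
Compute U^T U =
  [8, 2]
  [2, 22],
and U^T v = (-2, 3).
Solve U^T U · c = U^T v for the coefficients: c = (-25/86, 7/43). The projection is proj_W(v) = U c.
Check: (v - proj_W(v)) · u_1 = 0  (should be 0).
Check: (v - proj_W(v)) · u_2 = 0  (should be 0).
Result: proj_W(v) = (4/43, -21/43, -39/43).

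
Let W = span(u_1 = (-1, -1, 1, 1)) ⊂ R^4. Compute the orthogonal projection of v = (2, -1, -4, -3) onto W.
proj_W(v) = (2, 2, -2, -2)

Set up U = [u_1 | ... | u_1] ∈ R^(4×1). The projector onto W = col(U) is P = U (U^T U)^(-1) U^T.
Compute U^T U =
  [4],
and U^T v = (-8).
Solve U^T U · c = U^T v for the coefficients: c = (-2). The projection is proj_W(v) = U c.
Check: (v - proj_W(v)) · u_1 = 0  (should be 0).
Result: proj_W(v) = (2, 2, -2, -2).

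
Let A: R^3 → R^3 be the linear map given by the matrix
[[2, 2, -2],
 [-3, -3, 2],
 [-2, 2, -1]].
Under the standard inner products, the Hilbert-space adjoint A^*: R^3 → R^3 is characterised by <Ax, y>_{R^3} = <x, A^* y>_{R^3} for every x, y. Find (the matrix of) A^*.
A^* = A^T =
[[2, -3, -2],
 [2, -3, 2],
 [-2, 2, -1]]

For real matrices with standard dot products, the defining identity <Ax, y> = <x, A^* y> gives (Ax)^T y = x^T (A^*) y, i.e. x^T A^T y = x^T (A^*) y. Since this holds for all x, y, we must have A^* = A^T. Therefore
A^* =
[[2, -3, -2],
 [2, -3, 2],
 [-2, 2, -1]].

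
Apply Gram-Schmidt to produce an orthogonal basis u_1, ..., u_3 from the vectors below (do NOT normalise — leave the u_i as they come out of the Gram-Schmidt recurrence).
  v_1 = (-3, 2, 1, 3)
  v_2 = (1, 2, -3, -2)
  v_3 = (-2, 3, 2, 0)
Orthogonal basis:
  u_1 = (-3, 2, 1, 3)
  u_2 = (-1/23, 62/23, -61/23, -22/23)
  u_3 = (-29/175, 223/175, 331/175, -288/175)

Apply the Gram-Schmidt recurrence
  u_1 = v_1
  u_i = v_i − Σ_{j<i} ((v_i · u_j) / (u_j · u_j)) · u_j.

Step by step this gives:
  u_1 = (-3, 2, 1, 3)
  u_2 = (-1/23, 62/23, -61/23, -22/23)
  u_3 = (-29/175, 223/175, 331/175, -288/175)

Orthogonality check:
  u_2 · u_1 = 0 (should be 0)
  u_3 · u_1 = 0 (should be 0)
  u_3 · u_2 = 0 (should be 0)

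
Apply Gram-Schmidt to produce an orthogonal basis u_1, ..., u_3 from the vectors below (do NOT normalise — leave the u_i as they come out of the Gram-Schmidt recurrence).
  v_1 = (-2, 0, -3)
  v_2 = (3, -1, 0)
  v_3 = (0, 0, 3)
Orthogonal basis:
  u_1 = (-2, 0, -3)
  u_2 = (27/13, -1, -18/13)
  u_3 = (-9/47, -27/47, 6/47)

Apply the Gram-Schmidt recurrence
  u_1 = v_1
  u_i = v_i − Σ_{j<i} ((v_i · u_j) / (u_j · u_j)) · u_j.

Step by step this gives:
  u_1 = (-2, 0, -3)
  u_2 = (27/13, -1, -18/13)
  u_3 = (-9/47, -27/47, 6/47)

Orthogonality check:
  u_2 · u_1 = 0 (should be 0)
  u_3 · u_1 = 0 (should be 0)
  u_3 · u_2 = 0 (should be 0)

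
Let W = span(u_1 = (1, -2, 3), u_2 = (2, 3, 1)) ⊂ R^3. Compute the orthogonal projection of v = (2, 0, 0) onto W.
proj_W(v) = (148/195, 22/39, 154/195)

Set up U = [u_1 | ... | u_2] ∈ R^(3×2). The projector onto W = col(U) is P = U (U^T U)^(-1) U^T.
Compute U^T U =
  [14, -1]
  [-1, 14],
and U^T v = (2, 4).
Solve U^T U · c = U^T v for the coefficients: c = (32/195, 58/195). The projection is proj_W(v) = U c.
Check: (v - proj_W(v)) · u_1 = 0  (should be 0).
Check: (v - proj_W(v)) · u_2 = 0  (should be 0).
Result: proj_W(v) = (148/195, 22/39, 154/195).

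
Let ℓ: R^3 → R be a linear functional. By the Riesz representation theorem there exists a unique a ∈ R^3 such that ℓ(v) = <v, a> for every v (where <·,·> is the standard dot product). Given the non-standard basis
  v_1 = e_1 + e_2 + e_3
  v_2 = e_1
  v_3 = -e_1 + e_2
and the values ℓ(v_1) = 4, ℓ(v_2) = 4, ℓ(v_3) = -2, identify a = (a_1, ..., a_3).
a = (4, 2, -2)

Write a = (a_1, ..., a_3) in the standard basis. For each basis vector v_i, ℓ(v_i) = <v_i, a> is a linear equation in the a_j's. Collect the n equations into a matrix system V a = ℓ, where row i of V is v_i (expressed in the standard basis). Since V is invertible (lower-triangular with 1s on the diagonal, up to permutation), solve by back-substitution:
  V =
[[1, 1, 1],
 [1, 0, 0],
 [-1, 1, 0]]
  V a = (4, 4, -2)
Solving gives a = (4, 2, -2).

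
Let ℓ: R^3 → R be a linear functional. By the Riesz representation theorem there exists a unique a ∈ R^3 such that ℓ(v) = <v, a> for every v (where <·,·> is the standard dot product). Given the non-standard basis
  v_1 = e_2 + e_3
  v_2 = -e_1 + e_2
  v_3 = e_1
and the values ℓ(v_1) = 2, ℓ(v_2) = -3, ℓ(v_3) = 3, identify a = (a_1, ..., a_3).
a = (3, 0, 2)

Write a = (a_1, ..., a_3) in the standard basis. For each basis vector v_i, ℓ(v_i) = <v_i, a> is a linear equation in the a_j's. Collect the n equations into a matrix system V a = ℓ, where row i of V is v_i (expressed in the standard basis). Since V is invertible (lower-triangular with 1s on the diagonal, up to permutation), solve by back-substitution:
  V =
[[0, 1, 1],
 [-1, 1, 0],
 [1, 0, 0]]
  V a = (2, -3, 3)
Solving gives a = (3, 0, 2).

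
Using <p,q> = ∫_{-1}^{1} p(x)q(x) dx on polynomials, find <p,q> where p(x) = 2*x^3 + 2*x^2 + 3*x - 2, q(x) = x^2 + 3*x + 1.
<p,q> = 26/5

Expand the product: p(x)·q(x) = 2*x^5 + 8*x^4 + 11*x^3 + 9*x^2 - 3*x - 2.
∫_{-1}^{1} of each monomial x^k gives [2/(k+1) if k even, 0 if k odd]. Integrating term-by-term (or equivalently evaluating the antiderivative F(x) = x^6/3 + 8*x^5/5 + 11*x^4/4 + 3*x^3 - 3*x^2/2 - 2*x at the endpoints):
  F(1) − F(−1) = 251/60 − (-61/60) = 26/5.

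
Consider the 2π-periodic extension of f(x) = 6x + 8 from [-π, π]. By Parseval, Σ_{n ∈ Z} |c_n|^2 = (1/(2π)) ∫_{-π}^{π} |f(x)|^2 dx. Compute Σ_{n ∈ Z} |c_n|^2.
Σ |c_n|^2 = 12π^2 + 64

Expand and integrate term by term over [-π, π]:
  ∫ (6x)^2 dx = 36·(2π^3/3); ∫ 2·6·(8)·x dx = 0 (odd integrand); ∫ 8^2 dx = 64·2π.
So (1/(2π)) ∫_{-π}^{π} (6x + 8)^2 dx = 36π^2/3 + 64 = 12π^2 + 64.
Parseval ⇒ Σ |c_n|^2 = 12π^2 + 64.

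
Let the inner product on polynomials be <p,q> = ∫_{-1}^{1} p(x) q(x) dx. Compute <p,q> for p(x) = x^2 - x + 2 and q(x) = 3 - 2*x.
<p,q> = 46/3

Expand the product: p(x)·q(x) = -2*x^3 + 5*x^2 - 7*x + 6.
∫_{-1}^{1} of each monomial x^k gives [2/(k+1) if k even, 0 if k odd]. Integrating term-by-term (or equivalently evaluating the antiderivative F(x) = -x^4/2 + 5*x^3/3 - 7*x^2/2 + 6*x at the endpoints):
  F(1) − F(−1) = 11/3 − (-35/3) = 46/3.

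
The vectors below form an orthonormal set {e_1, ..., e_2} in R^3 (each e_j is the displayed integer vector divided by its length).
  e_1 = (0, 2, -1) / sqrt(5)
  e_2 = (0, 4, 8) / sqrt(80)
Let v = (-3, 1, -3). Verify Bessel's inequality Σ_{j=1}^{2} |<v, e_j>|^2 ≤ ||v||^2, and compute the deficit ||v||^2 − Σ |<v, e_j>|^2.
Σ |<v, e_j>|^2 = 10; ||v||^2 = 19; deficit = 9

Write each e_j = u_j / sqrt(<u_j, u_j>) where u_j is the displayed integer vector. Then <v, e_j> = <v, u_j> / sqrt(<u_j, u_j>), so |<v, e_j>|^2 = <v, u_j>^2 / <u_j, u_j>.
Coefficients: <v, e_1> = 5/sqrt(5), <v, e_2> = -20/sqrt(80).
Square and sum: Σ |<v, e_j>|^2 = 10.
Compute ||v||^2 = v·v = 19.
Deficit = 19 − 10 = 9 ≥ 0, confirming Bessel's inequality. (The deficit equals ||v − Σ <v,e_j> e_j||^2, the squared distance from v to span{e_j}.)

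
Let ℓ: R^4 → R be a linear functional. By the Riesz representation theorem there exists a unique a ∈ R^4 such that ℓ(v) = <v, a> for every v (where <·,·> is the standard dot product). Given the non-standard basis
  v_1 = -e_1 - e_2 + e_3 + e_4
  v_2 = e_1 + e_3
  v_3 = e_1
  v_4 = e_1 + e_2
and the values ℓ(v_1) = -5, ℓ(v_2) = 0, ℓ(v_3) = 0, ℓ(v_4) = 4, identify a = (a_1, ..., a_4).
a = (0, 4, 0, -1)

Write a = (a_1, ..., a_4) in the standard basis. For each basis vector v_i, ℓ(v_i) = <v_i, a> is a linear equation in the a_j's. Collect the n equations into a matrix system V a = ℓ, where row i of V is v_i (expressed in the standard basis). Since V is invertible (lower-triangular with 1s on the diagonal, up to permutation), solve by back-substitution:
  V =
[[-1, -1, 1, 1],
 [1, 0, 1, 0],
 [1, 0, 0, 0],
 [1, 1, 0, 0]]
  V a = (-5, 0, 0, 4)
Solving gives a = (0, 4, 0, -1).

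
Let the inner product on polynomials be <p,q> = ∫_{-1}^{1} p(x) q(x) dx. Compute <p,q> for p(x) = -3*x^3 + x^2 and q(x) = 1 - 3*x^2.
<p,q> = -8/15

Expand the product: p(x)·q(x) = 9*x^5 - 3*x^4 - 3*x^3 + x^2.
∫_{-1}^{1} of each monomial x^k gives [2/(k+1) if k even, 0 if k odd]. Integrating term-by-term (or equivalently evaluating the antiderivative F(x) = 3*x^6/2 - 3*x^5/5 - 3*x^4/4 + x^3/3 at the endpoints):
  F(1) − F(−1) = 29/60 − (61/60) = -8/15.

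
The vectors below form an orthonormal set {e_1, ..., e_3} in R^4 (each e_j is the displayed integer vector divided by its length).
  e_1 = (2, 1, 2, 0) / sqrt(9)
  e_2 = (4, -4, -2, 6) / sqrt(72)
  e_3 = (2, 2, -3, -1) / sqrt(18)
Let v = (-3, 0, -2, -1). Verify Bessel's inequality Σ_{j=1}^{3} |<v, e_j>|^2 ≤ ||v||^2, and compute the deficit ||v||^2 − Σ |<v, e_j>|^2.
Σ |<v, e_j>|^2 = 125/9; ||v||^2 = 14; deficit = 1/9

Write each e_j = u_j / sqrt(<u_j, u_j>) where u_j is the displayed integer vector. Then <v, e_j> = <v, u_j> / sqrt(<u_j, u_j>), so |<v, e_j>|^2 = <v, u_j>^2 / <u_j, u_j>.
Coefficients: <v, e_1> = -10/sqrt(9), <v, e_2> = -14/sqrt(72), <v, e_3> = 1/sqrt(18).
Square and sum: Σ |<v, e_j>|^2 = 125/9.
Compute ||v||^2 = v·v = 14.
Deficit = 14 − 125/9 = 1/9 ≥ 0, confirming Bessel's inequality. (The deficit equals ||v − Σ <v,e_j> e_j||^2, the squared distance from v to span{e_j}.)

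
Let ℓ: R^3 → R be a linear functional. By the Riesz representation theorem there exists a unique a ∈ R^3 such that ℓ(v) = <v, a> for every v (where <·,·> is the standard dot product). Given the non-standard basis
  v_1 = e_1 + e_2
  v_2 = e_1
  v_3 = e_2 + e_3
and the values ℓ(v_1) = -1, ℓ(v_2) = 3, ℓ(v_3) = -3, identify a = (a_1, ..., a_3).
a = (3, -4, 1)

Write a = (a_1, ..., a_3) in the standard basis. For each basis vector v_i, ℓ(v_i) = <v_i, a> is a linear equation in the a_j's. Collect the n equations into a matrix system V a = ℓ, where row i of V is v_i (expressed in the standard basis). Since V is invertible (lower-triangular with 1s on the diagonal, up to permutation), solve by back-substitution:
  V =
[[1, 1, 0],
 [1, 0, 0],
 [0, 1, 1]]
  V a = (-1, 3, -3)
Solving gives a = (3, -4, 1).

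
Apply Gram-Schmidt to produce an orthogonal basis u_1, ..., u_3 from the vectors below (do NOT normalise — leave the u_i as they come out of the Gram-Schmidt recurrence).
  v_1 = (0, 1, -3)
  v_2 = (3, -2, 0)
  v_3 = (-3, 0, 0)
Orthogonal basis:
  u_1 = (0, 1, -3)
  u_2 = (3, -9/5, -3/5)
  u_3 = (-6/7, -9/7, -3/7)

Apply the Gram-Schmidt recurrence
  u_1 = v_1
  u_i = v_i − Σ_{j<i} ((v_i · u_j) / (u_j · u_j)) · u_j.

Step by step this gives:
  u_1 = (0, 1, -3)
  u_2 = (3, -9/5, -3/5)
  u_3 = (-6/7, -9/7, -3/7)

Orthogonality check:
  u_2 · u_1 = 0 (should be 0)
  u_3 · u_1 = 0 (should be 0)
  u_3 · u_2 = 0 (should be 0)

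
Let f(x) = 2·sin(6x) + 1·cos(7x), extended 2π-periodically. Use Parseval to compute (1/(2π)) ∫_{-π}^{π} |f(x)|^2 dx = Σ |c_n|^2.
Σ |c_n|^2 = 5/2

Expand |f|^2 and use orthogonality of {sin(nx), cos(mx)} on [-π, π]:
  ∫_{-π}^{π} sin(nx)^2 dx = π, ∫ cos(mx)^2 dx = π, and cross terms integrate to 0.
So ∫_{-π}^{π} f(x)^2 dx = 2^2 · π + 1^2 · π = (4 + 1)π.
Divide by 2π: (4 + 1)/2 = 5/2.
By Parseval, this equals Σ |c_n|^2.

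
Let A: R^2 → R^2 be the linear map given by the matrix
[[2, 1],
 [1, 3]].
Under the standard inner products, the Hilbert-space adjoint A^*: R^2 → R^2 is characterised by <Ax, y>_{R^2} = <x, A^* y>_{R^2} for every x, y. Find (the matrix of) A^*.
A^* = A^T =
[[2, 1],
 [1, 3]]

For real matrices with standard dot products, the defining identity <Ax, y> = <x, A^* y> gives (Ax)^T y = x^T (A^*) y, i.e. x^T A^T y = x^T (A^*) y. Since this holds for all x, y, we must have A^* = A^T. Therefore
A^* =
[[2, 1],
 [1, 3]].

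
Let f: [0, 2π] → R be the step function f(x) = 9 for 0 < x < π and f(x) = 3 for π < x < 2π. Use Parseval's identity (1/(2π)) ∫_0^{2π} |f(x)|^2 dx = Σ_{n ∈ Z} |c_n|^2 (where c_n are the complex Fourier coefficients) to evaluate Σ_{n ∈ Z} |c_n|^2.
Σ |c_n|^2 = 45

Parseval equates the L^2 energy of f (normalised by 1/(2π)) with the ℓ^2 sum of its Fourier coefficients: (1/(2π)) ∫_0^{2π} |f|^2 = Σ |c_n|^2.
Compute the left side: (1/(2π)) [∫_0^π 9^2 dx + ∫_π^{2π} 3^2 dx] = (1/(2π)) · (81π + 9π) = (81 + 9)/2 = 45.
So Σ_{n ∈ Z} |c_n|^2 = 45.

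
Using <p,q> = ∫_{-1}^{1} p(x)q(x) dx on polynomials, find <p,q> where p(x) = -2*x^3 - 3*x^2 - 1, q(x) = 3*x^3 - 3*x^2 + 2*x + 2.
<p,q> = -40/7

Expand the product: p(x)·q(x) = -6*x^6 - 3*x^5 + 5*x^4 - 13*x^3 - 3*x^2 - 2*x - 2.
∫_{-1}^{1} of each monomial x^k gives [2/(k+1) if k even, 0 if k odd]. Integrating term-by-term (or equivalently evaluating the antiderivative F(x) = -6*x^7/7 - x^6/2 + x^5 - 13*x^4/4 - x^3 - x^2 - 2*x at the endpoints):
  F(1) − F(−1) = -213/28 − (-53/28) = -40/7.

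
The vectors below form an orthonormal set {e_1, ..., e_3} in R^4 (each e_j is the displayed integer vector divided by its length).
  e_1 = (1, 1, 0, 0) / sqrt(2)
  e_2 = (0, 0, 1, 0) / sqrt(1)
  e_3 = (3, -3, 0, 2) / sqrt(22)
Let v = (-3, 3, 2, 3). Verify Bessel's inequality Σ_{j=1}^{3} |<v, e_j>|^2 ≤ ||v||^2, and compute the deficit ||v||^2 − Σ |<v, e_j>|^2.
Σ |<v, e_j>|^2 = 116/11; ||v||^2 = 31; deficit = 225/11

Write each e_j = u_j / sqrt(<u_j, u_j>) where u_j is the displayed integer vector. Then <v, e_j> = <v, u_j> / sqrt(<u_j, u_j>), so |<v, e_j>|^2 = <v, u_j>^2 / <u_j, u_j>.
Coefficients: <v, e_1> = 0/sqrt(2), <v, e_2> = 2/sqrt(1), <v, e_3> = -12/sqrt(22).
Square and sum: Σ |<v, e_j>|^2 = 116/11.
Compute ||v||^2 = v·v = 31.
Deficit = 31 − 116/11 = 225/11 ≥ 0, confirming Bessel's inequality. (The deficit equals ||v − Σ <v,e_j> e_j||^2, the squared distance from v to span{e_j}.)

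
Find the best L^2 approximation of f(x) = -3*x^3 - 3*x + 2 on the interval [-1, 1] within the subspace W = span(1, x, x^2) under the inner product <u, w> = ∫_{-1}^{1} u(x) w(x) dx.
g(x) = 2 - 24*x/5

The best approximation g ∈ W is the orthogonal projection of f onto W. Writing g = a_0 + a_1 x + a_2 x^2, the coefficients solve the normal equations G · a = b where
  G_{ij} = <φ_i, φ_j> and b_i = <f, φ_i>, with φ_0 = 1, φ_1 = x, φ_2 = x^2.
G =
  [2, 0, 2/3]
  [0, 2/3, 0]
  [2/3, 0, 2/5],
b = (4, -16/5, 4/3).
Solving gives a_0 = 2, a_1 = -24/5, a_2 = 0, so
  g(x) = 2 - 24*x/5.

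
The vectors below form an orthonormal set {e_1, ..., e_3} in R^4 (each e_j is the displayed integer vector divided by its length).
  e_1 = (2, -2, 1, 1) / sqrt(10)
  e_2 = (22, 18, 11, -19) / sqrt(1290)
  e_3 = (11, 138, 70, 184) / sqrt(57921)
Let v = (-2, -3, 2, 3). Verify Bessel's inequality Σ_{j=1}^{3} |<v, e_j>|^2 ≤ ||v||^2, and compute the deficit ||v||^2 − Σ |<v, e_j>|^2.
Σ |<v, e_j>|^2 = 8865/449; ||v||^2 = 26; deficit = 2809/449

Write each e_j = u_j / sqrt(<u_j, u_j>) where u_j is the displayed integer vector. Then <v, e_j> = <v, u_j> / sqrt(<u_j, u_j>), so |<v, e_j>|^2 = <v, u_j>^2 / <u_j, u_j>.
Coefficients: <v, e_1> = 7/sqrt(10), <v, e_2> = -133/sqrt(1290), <v, e_3> = 256/sqrt(57921).
Square and sum: Σ |<v, e_j>|^2 = 8865/449.
Compute ||v||^2 = v·v = 26.
Deficit = 26 − 8865/449 = 2809/449 ≥ 0, confirming Bessel's inequality. (The deficit equals ||v − Σ <v,e_j> e_j||^2, the squared distance from v to span{e_j}.)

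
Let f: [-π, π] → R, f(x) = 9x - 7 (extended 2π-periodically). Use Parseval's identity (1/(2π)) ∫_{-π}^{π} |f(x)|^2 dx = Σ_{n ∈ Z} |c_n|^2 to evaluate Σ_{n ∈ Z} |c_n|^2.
Σ |c_n|^2 = 27π^2 + 49

Expand and integrate term by term over [-π, π]:
  ∫ (9x)^2 dx = 81·(2π^3/3); ∫ 2·9·(-7)·x dx = 0 (odd integrand); ∫ (-7)^2 dx = 49·2π.
So (1/(2π)) ∫_{-π}^{π} (9x - 7)^2 dx = 81π^2/3 + 49 = 27π^2 + 49.
Parseval ⇒ Σ |c_n|^2 = 27π^2 + 49.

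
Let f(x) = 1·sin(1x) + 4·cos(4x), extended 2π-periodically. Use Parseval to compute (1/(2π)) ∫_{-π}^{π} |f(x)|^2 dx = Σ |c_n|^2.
Σ |c_n|^2 = 17/2

Expand |f|^2 and use orthogonality of {sin(nx), cos(mx)} on [-π, π]:
  ∫_{-π}^{π} sin(nx)^2 dx = π, ∫ cos(mx)^2 dx = π, and cross terms integrate to 0.
So ∫_{-π}^{π} f(x)^2 dx = 1^2 · π + 4^2 · π = (1 + 16)π.
Divide by 2π: (1 + 16)/2 = 17/2.
By Parseval, this equals Σ |c_n|^2.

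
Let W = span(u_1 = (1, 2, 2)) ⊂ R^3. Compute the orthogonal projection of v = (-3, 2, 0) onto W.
proj_W(v) = (1/9, 2/9, 2/9)

Set up U = [u_1 | ... | u_1] ∈ R^(3×1). The projector onto W = col(U) is P = U (U^T U)^(-1) U^T.
Compute U^T U =
  [9],
and U^T v = (1).
Solve U^T U · c = U^T v for the coefficients: c = (1/9). The projection is proj_W(v) = U c.
Check: (v - proj_W(v)) · u_1 = 0  (should be 0).
Result: proj_W(v) = (1/9, 2/9, 2/9).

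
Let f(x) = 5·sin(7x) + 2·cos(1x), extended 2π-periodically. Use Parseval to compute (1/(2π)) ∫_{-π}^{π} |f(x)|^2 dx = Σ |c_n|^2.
Σ |c_n|^2 = 29/2

Expand |f|^2 and use orthogonality of {sin(nx), cos(mx)} on [-π, π]:
  ∫_{-π}^{π} sin(nx)^2 dx = π, ∫ cos(mx)^2 dx = π, and cross terms integrate to 0.
So ∫_{-π}^{π} f(x)^2 dx = 5^2 · π + 2^2 · π = (25 + 4)π.
Divide by 2π: (25 + 4)/2 = 29/2.
By Parseval, this equals Σ |c_n|^2.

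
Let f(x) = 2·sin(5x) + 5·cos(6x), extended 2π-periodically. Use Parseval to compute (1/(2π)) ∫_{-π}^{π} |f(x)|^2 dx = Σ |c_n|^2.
Σ |c_n|^2 = 29/2

Expand |f|^2 and use orthogonality of {sin(nx), cos(mx)} on [-π, π]:
  ∫_{-π}^{π} sin(nx)^2 dx = π, ∫ cos(mx)^2 dx = π, and cross terms integrate to 0.
So ∫_{-π}^{π} f(x)^2 dx = 2^2 · π + 5^2 · π = (4 + 25)π.
Divide by 2π: (4 + 25)/2 = 29/2.
By Parseval, this equals Σ |c_n|^2.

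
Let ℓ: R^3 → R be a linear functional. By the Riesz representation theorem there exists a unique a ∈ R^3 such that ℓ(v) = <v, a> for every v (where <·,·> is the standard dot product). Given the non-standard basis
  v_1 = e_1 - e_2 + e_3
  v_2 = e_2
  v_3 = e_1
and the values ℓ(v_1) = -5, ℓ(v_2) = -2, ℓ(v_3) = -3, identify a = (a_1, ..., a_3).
a = (-3, -2, -4)

Write a = (a_1, ..., a_3) in the standard basis. For each basis vector v_i, ℓ(v_i) = <v_i, a> is a linear equation in the a_j's. Collect the n equations into a matrix system V a = ℓ, where row i of V is v_i (expressed in the standard basis). Since V is invertible (lower-triangular with 1s on the diagonal, up to permutation), solve by back-substitution:
  V =
[[1, -1, 1],
 [0, 1, 0],
 [1, 0, 0]]
  V a = (-5, -2, -3)
Solving gives a = (-3, -2, -4).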